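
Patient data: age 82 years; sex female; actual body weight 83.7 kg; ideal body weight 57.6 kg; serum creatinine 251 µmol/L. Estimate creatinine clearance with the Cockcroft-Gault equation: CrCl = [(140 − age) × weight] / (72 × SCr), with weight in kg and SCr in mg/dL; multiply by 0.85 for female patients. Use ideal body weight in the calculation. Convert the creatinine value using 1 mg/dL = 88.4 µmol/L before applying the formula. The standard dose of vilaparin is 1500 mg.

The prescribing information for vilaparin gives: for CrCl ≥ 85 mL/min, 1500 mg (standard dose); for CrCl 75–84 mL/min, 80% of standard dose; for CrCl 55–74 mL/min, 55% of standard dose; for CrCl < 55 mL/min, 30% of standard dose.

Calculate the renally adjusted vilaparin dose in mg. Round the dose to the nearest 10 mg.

SCr = 251 / 88.4 = 2.839 mg/dL
CrCl = (140 − 82) × 57.6 / (72 × 2.839) × 0.85 = 3340.8 / 204.41 × 0.85 ≈ 13.9 mL/min
CrCl ≈ 14 mL/min → bracket < 55 mL/min.
30% of 1500 mg = 450 mg

450 mg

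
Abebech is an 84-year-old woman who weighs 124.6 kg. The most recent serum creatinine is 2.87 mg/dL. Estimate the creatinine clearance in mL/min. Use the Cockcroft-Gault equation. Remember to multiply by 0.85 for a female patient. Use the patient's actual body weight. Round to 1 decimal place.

28.7 mL/min

CrCl = (140 − 84) × 124.6 / (72 × 2.87) × 0.85 = 6977.6 / 206.64 × 0.85 ≈ 28.7 mL/min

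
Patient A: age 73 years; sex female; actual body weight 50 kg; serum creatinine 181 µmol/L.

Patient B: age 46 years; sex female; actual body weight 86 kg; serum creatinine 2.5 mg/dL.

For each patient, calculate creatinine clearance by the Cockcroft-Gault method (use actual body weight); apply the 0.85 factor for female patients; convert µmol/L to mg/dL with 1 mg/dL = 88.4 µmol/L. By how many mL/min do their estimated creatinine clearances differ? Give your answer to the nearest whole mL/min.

19 mL/min

Patient A: SCr = 181 / 88.4 = 2.048 mg/dL
Patient A: CrCl = (140 − 73) × 50 / (72 × 2.048) × 0.85 = 3350.0 / 147.46 × 0.85 ≈ 19.3 mL/min
Patient B: CrCl = (140 − 46) × 86 / (72 × 2.5) × 0.85 = 8084.0 / 180.00 × 0.85 ≈ 38.2 mL/min
|19.3 − 38.2| = 18.9 mL/min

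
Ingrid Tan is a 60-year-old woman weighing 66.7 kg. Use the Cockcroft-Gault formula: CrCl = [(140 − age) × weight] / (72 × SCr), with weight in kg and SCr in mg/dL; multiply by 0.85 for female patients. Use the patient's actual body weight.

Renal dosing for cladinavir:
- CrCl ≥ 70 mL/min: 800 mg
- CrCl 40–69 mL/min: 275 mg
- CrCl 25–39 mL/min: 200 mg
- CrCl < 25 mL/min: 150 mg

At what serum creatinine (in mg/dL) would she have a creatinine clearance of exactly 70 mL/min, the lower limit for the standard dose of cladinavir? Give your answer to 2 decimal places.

Standard dose requires CrCl ≥ 70 mL/min.
Set (140 − 60) × 66.7 × 0.85 / (72 × SCr) = 70
SCr = (140 − 60) × 66.7 × 0.85 / (72 × 70) = 0.900 mg/dL

0.90 mg/dL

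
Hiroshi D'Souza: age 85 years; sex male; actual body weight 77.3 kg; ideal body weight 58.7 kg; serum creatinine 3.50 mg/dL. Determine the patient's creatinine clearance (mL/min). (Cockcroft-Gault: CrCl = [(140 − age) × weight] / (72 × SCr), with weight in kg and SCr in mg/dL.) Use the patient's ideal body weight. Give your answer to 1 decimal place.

12.8 mL/min

CrCl = (140 − 85) × 58.7 / (72 × 3.5) = 3228.5 / 252.00 ≈ 12.8 mL/min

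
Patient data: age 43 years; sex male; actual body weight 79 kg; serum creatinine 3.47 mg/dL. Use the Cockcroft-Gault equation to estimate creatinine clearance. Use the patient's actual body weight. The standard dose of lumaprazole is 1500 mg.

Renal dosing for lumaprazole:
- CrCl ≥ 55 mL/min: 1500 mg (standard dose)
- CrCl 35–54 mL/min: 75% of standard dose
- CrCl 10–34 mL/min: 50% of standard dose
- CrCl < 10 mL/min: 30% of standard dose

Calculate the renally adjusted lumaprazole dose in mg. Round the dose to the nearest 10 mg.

750 mg

CrCl = (140 − 43) × 79 / (72 × 3.47) = 7663.0 / 249.84 ≈ 30.7 mL/min
CrCl ≈ 31 mL/min → bracket 10–34 mL/min.
50% of 1500 mg = 750 mg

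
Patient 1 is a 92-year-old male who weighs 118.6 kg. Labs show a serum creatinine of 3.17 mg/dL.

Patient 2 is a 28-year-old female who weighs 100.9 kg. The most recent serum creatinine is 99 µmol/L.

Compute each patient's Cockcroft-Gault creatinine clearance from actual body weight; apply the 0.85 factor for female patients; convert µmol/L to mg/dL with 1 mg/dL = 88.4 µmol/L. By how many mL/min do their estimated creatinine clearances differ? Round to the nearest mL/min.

Patient 1: CrCl = (140 − 92) × 118.6 / (72 × 3.17) = 5692.8 / 228.24 ≈ 24.9 mL/min
Patient 2: SCr = 99 / 88.4 = 1.12 mg/dL
Patient 2: CrCl = (140 − 28) × 100.9 / (72 × 1.12) × 0.85 = 11300.8 / 80.64 × 0.85 ≈ 119.1 mL/min
|24.9 − 119.1| = 94.2 mL/min

94 mL/min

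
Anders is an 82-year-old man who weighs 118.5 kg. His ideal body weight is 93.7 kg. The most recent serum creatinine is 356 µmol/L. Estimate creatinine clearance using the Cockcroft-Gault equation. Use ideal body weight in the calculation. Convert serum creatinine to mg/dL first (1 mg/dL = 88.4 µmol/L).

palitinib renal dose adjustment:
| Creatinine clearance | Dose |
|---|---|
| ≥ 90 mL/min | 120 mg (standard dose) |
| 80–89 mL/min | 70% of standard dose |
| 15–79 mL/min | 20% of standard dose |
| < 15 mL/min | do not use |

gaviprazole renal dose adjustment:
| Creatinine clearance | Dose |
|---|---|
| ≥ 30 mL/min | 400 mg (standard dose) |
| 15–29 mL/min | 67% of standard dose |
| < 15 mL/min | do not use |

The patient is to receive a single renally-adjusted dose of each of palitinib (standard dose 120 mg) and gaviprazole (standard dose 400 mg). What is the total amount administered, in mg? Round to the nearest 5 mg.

290 mg

SCr = 356 / 88.4 = 4.027 mg/dL
CrCl = (140 − 82) × 93.7 / (72 × 4.027) = 5434.6 / 289.94 ≈ 18.7 mL/min
CrCl ≈ 19 mL/min.
palitinib: 15–79 mL/min → 20% of 120 mg = 24 mg.
gaviprazole: 15–29 mL/min → 67% of 400 mg = 268 mg.
Total = 24 + 268 = 292 mg.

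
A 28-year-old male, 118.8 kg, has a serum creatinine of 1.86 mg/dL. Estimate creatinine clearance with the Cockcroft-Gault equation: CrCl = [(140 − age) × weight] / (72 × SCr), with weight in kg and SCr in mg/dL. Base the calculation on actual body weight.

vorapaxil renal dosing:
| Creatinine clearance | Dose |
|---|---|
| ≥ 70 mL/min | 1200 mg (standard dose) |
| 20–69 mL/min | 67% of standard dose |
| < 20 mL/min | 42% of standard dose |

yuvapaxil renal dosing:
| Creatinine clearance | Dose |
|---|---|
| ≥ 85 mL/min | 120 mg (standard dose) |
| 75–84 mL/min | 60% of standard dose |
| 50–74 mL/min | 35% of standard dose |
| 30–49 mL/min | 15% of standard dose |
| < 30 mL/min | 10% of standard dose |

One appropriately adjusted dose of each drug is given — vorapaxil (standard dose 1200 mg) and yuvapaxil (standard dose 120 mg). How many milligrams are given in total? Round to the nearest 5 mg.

CrCl = (140 − 28) × 118.8 / (72 × 1.86) = 13305.6 / 133.92 ≈ 99.4 mL/min
CrCl ≈ 99 mL/min.
vorapaxil: ≥ 70 mL/min → 100% of 1200 mg = 1200 mg.
yuvapaxil: ≥ 85 mL/min → 100% of 120 mg = 120 mg.
Total = 1200 + 120 = 1320 mg.

1320 mg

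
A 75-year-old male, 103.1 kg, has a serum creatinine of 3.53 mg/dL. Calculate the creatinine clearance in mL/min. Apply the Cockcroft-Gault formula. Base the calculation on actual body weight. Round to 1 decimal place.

26.4 mL/min

CrCl = (140 − 75) × 103.1 / (72 × 3.53) = 6701.5 / 254.16 ≈ 26.4 mL/min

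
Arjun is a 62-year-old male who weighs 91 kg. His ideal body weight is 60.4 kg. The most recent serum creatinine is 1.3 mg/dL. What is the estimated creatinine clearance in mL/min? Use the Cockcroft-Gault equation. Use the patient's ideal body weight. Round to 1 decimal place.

50.3 mL/min

CrCl = (140 − 62) × 60.4 / (72 × 1.3) = 4711.2 / 93.60 ≈ 50.3 mL/min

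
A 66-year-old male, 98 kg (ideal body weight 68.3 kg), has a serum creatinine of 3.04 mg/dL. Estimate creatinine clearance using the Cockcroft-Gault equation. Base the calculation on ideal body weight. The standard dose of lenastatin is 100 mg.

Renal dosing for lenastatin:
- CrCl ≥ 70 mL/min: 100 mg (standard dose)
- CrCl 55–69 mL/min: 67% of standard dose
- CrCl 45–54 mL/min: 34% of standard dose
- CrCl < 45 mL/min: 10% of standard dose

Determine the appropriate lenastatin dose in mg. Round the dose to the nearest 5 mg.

CrCl = (140 − 66) × 68.3 / (72 × 3.04) = 5054.2 / 218.88 ≈ 23.1 mL/min
CrCl ≈ 23 mL/min → bracket < 45 mL/min.
10% of 100 mg = 10 mg

10 mg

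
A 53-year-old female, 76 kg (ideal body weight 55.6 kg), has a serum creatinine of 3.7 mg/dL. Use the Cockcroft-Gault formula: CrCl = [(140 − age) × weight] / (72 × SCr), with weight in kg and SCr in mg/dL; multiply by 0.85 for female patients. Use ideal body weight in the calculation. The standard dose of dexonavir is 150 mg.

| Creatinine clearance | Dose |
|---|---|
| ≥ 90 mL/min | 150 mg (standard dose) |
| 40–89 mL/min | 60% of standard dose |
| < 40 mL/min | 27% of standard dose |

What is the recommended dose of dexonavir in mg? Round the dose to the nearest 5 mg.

40 mg

CrCl = (140 − 53) × 55.6 / (72 × 3.7) × 0.85 = 4837.2 / 266.40 × 0.85 ≈ 15.4 mL/min
CrCl ≈ 15 mL/min → bracket < 40 mL/min.
27% of 150 mg = 40.5 mg → 40 mg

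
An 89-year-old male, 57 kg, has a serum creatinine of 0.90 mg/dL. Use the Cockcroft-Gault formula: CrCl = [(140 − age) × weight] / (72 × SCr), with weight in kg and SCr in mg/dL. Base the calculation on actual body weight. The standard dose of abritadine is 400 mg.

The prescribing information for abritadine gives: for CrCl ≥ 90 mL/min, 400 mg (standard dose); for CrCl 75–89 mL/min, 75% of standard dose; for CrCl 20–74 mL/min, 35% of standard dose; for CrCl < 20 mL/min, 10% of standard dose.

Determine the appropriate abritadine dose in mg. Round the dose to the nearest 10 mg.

140 mg

CrCl = (140 − 89) × 57 / (72 × 0.9) = 2907.0 / 64.80 ≈ 44.9 mL/min
CrCl ≈ 45 mL/min → bracket 20–74 mL/min.
35% of 400 mg = 140 mg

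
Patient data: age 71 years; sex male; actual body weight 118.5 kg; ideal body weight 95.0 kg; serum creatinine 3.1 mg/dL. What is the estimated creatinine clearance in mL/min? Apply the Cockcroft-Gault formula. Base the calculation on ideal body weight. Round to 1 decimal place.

29.4 mL/min

CrCl = (140 − 71) × 95 / (72 × 3.1) = 6555.0 / 223.20 ≈ 29.4 mL/min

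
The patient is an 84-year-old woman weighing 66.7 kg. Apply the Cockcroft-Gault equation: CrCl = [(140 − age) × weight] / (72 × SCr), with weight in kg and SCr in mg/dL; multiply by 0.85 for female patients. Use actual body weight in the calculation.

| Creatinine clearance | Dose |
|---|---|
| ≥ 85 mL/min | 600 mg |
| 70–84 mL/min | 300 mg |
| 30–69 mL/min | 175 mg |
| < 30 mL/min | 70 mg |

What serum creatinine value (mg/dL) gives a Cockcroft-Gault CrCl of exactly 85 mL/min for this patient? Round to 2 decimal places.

0.52 mg/dL

Standard dose requires CrCl ≥ 85 mL/min.
Set (140 − 84) × 66.7 × 0.85 / (72 × SCr) = 85
SCr = (140 − 84) × 66.7 × 0.85 / (72 × 85) = 0.519 mg/dL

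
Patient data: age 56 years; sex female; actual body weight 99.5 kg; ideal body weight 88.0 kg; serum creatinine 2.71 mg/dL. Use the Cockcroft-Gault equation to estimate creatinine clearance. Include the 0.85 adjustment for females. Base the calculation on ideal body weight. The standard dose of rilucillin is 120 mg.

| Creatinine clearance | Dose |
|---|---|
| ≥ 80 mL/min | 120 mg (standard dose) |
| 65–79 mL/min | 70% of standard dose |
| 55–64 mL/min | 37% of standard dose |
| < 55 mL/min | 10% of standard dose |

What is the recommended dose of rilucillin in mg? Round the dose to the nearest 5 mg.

10 mg

CrCl = (140 − 56) × 88 / (72 × 2.71) × 0.85 = 7392.0 / 195.12 × 0.85 ≈ 32.2 mL/min
CrCl ≈ 32 mL/min → bracket < 55 mL/min.
10% of 120 mg = 12 mg → 10 mg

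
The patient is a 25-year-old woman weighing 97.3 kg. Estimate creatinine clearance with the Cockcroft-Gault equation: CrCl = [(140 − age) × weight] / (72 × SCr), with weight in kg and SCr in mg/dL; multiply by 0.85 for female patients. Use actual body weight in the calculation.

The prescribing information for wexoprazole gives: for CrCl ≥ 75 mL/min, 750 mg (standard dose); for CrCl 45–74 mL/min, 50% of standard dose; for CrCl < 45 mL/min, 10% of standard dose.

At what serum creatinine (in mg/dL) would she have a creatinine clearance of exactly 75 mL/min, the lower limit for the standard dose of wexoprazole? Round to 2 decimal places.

1.76 mg/dL

Standard dose requires CrCl ≥ 75 mL/min.
Set (140 − 25) × 97.3 × 0.85 / (72 × SCr) = 75
SCr = (140 − 25) × 97.3 × 0.85 / (72 × 75) = 1.761 mg/dL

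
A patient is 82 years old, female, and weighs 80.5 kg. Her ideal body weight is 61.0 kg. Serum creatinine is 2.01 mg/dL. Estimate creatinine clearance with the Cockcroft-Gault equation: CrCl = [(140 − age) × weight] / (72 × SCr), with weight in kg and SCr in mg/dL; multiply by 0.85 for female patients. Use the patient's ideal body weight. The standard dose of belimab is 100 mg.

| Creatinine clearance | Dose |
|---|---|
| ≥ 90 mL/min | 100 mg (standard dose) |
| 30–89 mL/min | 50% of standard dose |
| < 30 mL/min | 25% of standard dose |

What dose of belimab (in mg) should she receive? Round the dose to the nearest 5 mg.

25 mg

CrCl = (140 − 82) × 61 / (72 × 2.01) × 0.85 = 3538.0 / 144.72 × 0.85 ≈ 20.8 mL/min
CrCl ≈ 21 mL/min → bracket < 30 mL/min.
25% of 100 mg = 25 mg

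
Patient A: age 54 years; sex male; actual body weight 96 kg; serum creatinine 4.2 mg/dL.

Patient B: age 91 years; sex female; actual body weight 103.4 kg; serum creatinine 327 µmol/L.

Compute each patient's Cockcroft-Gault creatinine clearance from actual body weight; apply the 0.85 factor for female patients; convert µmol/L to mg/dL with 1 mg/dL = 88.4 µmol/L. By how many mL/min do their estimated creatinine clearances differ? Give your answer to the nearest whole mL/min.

Patient A: CrCl = (140 − 54) × 96 / (72 × 4.2) = 8256.0 / 302.40 ≈ 27.3 mL/min
Patient B: SCr = 327 / 88.4 = 3.699 mg/dL
Patient B: CrCl = (140 − 91) × 103.4 / (72 × 3.699) × 0.85 = 5066.6 / 266.33 × 0.85 ≈ 16.2 mL/min
|27.3 − 16.2| = 11.1 mL/min

11 mL/min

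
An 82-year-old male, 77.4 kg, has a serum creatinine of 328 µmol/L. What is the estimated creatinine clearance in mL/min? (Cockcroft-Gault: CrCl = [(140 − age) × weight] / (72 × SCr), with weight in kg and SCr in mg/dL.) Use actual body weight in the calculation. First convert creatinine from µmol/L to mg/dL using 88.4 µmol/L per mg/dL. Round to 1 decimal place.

SCr = 328 / 88.4 = 3.71 mg/dL
CrCl = (140 − 82) × 77.4 / (72 × 3.71) = 4489.2 / 267.12 ≈ 16.8 mL/min

16.8 mL/min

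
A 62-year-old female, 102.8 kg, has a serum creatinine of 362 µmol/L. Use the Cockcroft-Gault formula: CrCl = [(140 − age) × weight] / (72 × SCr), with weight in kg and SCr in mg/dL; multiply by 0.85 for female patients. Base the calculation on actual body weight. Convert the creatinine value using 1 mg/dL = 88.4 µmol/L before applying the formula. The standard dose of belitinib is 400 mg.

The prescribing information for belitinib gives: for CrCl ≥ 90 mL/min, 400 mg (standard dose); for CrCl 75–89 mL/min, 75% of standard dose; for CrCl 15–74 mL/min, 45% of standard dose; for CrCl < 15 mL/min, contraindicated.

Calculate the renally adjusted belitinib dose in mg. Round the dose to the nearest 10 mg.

SCr = 362 / 88.4 = 4.095 mg/dL
CrCl = (140 − 62) × 102.8 / (72 × 4.095) × 0.85 = 8018.4 / 294.84 × 0.85 ≈ 23.1 mL/min
CrCl ≈ 23 mL/min → bracket 15–74 mL/min.
45% of 400 mg = 180 mg

180 mg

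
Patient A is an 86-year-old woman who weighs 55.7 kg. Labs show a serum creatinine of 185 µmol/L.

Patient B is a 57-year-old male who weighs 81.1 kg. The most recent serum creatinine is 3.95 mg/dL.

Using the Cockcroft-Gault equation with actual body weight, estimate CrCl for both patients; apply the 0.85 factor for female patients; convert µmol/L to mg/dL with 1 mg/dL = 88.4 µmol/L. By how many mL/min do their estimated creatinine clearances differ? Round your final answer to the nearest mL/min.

Patient A: SCr = 185 / 88.4 = 2.093 mg/dL
Patient A: CrCl = (140 − 86) × 55.7 / (72 × 2.093) × 0.85 = 3007.8 / 150.70 × 0.85 ≈ 17.0 mL/min
Patient B: CrCl = (140 − 57) × 81.1 / (72 × 3.95) = 6731.3 / 284.40 ≈ 23.7 mL/min
|17.0 − 23.7| = 6.7 mL/min

7 mL/min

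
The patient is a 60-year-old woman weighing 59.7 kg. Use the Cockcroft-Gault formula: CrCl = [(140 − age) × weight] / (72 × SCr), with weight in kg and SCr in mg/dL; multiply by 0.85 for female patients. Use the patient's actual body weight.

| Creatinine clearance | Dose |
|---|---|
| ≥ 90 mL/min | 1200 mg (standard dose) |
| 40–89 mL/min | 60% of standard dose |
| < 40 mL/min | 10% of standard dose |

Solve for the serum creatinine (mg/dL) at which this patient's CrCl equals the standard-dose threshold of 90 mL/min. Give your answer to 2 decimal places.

Standard dose requires CrCl ≥ 90 mL/min.
Set (140 − 60) × 59.7 × 0.85 / (72 × SCr) = 90
SCr = (140 − 60) × 59.7 × 0.85 / (72 × 90) = 0.626 mg/dL

0.63 mg/dL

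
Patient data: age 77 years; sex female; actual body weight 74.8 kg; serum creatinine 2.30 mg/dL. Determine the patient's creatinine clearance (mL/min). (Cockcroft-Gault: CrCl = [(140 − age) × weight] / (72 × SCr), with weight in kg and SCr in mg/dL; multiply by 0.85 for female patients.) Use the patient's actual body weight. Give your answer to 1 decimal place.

CrCl = (140 − 77) × 74.8 / (72 × 2.3) × 0.85 = 4712.4 / 165.60 × 0.85 ≈ 24.2 mL/min

24.2 mL/min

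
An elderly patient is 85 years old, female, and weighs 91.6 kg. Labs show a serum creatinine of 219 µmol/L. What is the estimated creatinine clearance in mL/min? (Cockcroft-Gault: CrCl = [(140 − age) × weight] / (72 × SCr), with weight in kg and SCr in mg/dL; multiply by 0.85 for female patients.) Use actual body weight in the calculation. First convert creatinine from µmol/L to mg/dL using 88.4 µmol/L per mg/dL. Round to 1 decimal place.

SCr = 219 / 88.4 = 2.477 mg/dL
CrCl = (140 − 85) × 91.6 / (72 × 2.477) × 0.85 = 5038.0 / 178.34 × 0.85 ≈ 24.0 mL/min

24.0 mL/min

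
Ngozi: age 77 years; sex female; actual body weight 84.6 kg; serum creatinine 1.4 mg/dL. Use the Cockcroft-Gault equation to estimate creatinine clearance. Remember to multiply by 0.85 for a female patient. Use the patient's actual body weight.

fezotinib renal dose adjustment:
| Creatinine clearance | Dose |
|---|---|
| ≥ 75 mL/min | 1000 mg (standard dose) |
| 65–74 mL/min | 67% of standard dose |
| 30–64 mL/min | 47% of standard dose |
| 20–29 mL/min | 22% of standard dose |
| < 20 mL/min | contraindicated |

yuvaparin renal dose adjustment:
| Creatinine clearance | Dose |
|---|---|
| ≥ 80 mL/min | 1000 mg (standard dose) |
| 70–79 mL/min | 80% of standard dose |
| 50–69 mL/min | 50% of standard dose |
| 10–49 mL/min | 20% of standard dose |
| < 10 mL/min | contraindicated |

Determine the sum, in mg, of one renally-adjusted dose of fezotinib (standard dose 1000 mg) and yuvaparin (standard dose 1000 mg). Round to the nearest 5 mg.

CrCl = (140 − 77) × 84.6 / (72 × 1.4) × 0.85 = 5329.8 / 100.80 × 0.85 ≈ 44.9 mL/min
CrCl ≈ 45 mL/min.
fezotinib: 30–64 mL/min → 47% of 1000 mg = 470 mg.
yuvaparin: 10–49 mL/min → 20% of 1000 mg = 200 mg.
Total = 470 + 200 = 670 mg.

670 mg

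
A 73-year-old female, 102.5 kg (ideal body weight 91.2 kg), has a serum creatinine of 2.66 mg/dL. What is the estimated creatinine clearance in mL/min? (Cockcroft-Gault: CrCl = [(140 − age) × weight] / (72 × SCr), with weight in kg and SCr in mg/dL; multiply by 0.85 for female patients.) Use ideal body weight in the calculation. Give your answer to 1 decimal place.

CrCl = (140 − 73) × 91.2 / (72 × 2.66) × 0.85 = 6110.4 / 191.52 × 0.85 ≈ 27.1 mL/min

27.1 mL/min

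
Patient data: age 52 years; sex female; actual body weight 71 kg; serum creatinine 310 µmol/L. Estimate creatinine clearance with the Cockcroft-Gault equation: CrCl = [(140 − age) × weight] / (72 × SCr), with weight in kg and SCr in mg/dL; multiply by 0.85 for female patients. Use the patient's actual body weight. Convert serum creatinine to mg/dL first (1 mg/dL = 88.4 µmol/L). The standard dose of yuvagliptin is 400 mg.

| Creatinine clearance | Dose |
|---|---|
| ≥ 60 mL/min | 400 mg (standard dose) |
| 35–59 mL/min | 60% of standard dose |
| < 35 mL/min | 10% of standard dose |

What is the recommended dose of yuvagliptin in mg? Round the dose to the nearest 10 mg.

SCr = 310 / 88.4 = 3.507 mg/dL
CrCl = (140 − 52) × 71 / (72 × 3.507) × 0.85 = 6248.0 / 252.50 × 0.85 ≈ 21.0 mL/min
CrCl ≈ 21 mL/min → bracket < 35 mL/min.
10% of 400 mg = 40 mg

40 mg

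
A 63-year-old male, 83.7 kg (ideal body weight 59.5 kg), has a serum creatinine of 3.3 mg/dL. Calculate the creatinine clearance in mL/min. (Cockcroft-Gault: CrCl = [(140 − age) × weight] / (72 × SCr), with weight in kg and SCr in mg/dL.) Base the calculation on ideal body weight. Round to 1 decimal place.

19.3 mL/min

CrCl = (140 − 63) × 59.5 / (72 × 3.3) = 4581.5 / 237.60 ≈ 19.3 mL/min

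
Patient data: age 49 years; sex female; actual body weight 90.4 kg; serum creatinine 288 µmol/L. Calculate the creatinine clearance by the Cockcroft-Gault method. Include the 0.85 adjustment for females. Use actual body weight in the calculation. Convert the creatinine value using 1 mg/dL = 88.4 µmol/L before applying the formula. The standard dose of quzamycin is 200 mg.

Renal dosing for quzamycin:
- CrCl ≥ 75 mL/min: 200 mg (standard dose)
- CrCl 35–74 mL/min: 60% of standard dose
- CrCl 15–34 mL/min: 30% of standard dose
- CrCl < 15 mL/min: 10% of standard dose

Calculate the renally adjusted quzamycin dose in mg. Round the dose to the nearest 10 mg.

SCr = 288 / 88.4 = 3.258 mg/dL
CrCl = (140 − 49) × 90.4 / (72 × 3.258) × 0.85 = 8226.4 / 234.58 × 0.85 ≈ 29.8 mL/min
CrCl ≈ 30 mL/min → bracket 15–34 mL/min.
30% of 200 mg = 60 mg

60 mg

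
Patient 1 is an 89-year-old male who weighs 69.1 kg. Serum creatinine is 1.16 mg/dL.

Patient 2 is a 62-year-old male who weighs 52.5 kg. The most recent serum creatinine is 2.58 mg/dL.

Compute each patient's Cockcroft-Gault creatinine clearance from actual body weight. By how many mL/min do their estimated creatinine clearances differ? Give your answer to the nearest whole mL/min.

Patient 1: CrCl = (140 − 89) × 69.1 / (72 × 1.16) = 3524.1 / 83.52 ≈ 42.2 mL/min
Patient 2: CrCl = (140 − 62) × 52.5 / (72 × 2.58) = 4095.0 / 185.76 ≈ 22.0 mL/min
|42.2 − 22.0| = 20.2 mL/min

20 mL/min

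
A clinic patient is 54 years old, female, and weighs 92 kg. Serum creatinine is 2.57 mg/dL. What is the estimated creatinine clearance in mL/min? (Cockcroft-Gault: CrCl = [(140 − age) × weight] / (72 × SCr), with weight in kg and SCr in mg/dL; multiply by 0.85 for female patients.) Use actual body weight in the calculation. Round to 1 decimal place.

36.3 mL/min

CrCl = (140 − 54) × 92 / (72 × 2.57) × 0.85 = 7912.0 / 185.04 × 0.85 ≈ 36.3 mL/min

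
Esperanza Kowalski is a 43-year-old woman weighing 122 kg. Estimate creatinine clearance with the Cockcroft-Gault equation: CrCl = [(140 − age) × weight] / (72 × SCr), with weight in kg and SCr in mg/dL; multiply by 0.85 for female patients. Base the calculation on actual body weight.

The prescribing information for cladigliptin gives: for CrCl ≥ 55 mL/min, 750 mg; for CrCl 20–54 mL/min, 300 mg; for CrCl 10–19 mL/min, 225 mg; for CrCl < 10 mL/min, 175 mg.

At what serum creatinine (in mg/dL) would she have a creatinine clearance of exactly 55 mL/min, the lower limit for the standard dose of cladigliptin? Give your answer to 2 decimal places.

2.54 mg/dL

Standard dose requires CrCl ≥ 55 mL/min.
Set (140 − 43) × 122 × 0.85 / (72 × SCr) = 55
SCr = (140 − 43) × 122 × 0.85 / (72 × 55) = 2.540 mg/dL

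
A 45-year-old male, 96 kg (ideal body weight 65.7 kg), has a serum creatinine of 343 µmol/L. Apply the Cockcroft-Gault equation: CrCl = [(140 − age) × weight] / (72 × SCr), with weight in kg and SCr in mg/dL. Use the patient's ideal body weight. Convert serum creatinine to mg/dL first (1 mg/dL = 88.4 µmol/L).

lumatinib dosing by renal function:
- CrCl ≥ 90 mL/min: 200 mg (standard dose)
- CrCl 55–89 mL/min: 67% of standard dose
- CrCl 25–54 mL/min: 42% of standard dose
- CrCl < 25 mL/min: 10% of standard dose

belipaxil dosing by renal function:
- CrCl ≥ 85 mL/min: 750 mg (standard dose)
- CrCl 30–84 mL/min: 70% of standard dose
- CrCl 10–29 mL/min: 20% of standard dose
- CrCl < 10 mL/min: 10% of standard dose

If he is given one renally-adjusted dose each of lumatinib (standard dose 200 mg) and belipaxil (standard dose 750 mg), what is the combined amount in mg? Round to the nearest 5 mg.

SCr = 343 / 88.4 = 3.88 mg/dL
CrCl = (140 − 45) × 65.7 / (72 × 3.88) = 6241.5 / 279.36 ≈ 22.3 mL/min
CrCl ≈ 22 mL/min.
lumatinib: < 25 mL/min → 10% of 200 mg = 20 mg.
belipaxil: 10–29 mL/min → 20% of 750 mg = 150 mg.
Total = 20 + 150 = 170 mg.

170 mg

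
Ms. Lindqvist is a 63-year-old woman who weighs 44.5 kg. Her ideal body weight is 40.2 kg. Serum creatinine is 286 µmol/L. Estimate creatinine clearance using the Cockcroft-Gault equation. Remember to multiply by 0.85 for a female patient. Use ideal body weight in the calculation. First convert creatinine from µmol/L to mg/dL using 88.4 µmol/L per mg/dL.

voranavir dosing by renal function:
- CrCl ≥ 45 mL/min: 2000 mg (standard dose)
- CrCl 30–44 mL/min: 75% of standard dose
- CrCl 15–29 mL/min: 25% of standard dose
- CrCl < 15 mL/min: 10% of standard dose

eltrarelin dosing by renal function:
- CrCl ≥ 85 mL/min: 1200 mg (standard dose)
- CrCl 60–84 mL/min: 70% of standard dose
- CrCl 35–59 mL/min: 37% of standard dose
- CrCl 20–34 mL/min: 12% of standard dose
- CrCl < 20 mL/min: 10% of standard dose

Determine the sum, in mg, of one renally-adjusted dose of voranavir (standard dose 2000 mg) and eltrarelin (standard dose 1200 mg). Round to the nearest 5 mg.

320 mg

SCr = 286 / 88.4 = 3.235 mg/dL
CrCl = (140 − 63) × 40.2 / (72 × 3.235) × 0.85 = 3095.4 / 232.92 × 0.85 ≈ 11.3 mL/min
CrCl ≈ 11 mL/min.
voranavir: < 15 mL/min → 10% of 2000 mg = 200 mg.
eltrarelin: < 20 mL/min → 10% of 1200 mg = 120 mg.
Total = 200 + 120 = 320 mg.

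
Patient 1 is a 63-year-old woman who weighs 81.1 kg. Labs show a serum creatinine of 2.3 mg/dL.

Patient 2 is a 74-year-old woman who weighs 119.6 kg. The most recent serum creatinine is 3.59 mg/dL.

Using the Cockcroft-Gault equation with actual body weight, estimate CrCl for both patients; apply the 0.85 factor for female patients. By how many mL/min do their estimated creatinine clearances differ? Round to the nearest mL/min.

Patient 1: CrCl = (140 − 63) × 81.1 / (72 × 2.3) × 0.85 = 6244.7 / 165.60 × 0.85 ≈ 32.1 mL/min
Patient 2: CrCl = (140 − 74) × 119.6 / (72 × 3.59) × 0.85 = 7893.6 / 258.48 × 0.85 ≈ 26.0 mL/min
|32.1 − 26.0| = 6.1 mL/min

6 mL/min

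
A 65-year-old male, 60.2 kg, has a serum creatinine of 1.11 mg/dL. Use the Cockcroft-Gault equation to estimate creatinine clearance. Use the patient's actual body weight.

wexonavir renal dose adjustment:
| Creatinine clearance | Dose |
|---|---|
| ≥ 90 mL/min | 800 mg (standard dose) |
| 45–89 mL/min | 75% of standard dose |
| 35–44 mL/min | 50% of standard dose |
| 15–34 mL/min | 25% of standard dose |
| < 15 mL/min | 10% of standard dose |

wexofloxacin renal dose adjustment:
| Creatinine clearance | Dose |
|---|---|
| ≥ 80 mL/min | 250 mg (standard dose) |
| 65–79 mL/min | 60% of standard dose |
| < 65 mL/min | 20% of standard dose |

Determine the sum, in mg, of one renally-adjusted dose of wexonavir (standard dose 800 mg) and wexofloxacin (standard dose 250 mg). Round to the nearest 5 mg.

CrCl = (140 − 65) × 60.2 / (72 × 1.11) = 4515.0 / 79.92 ≈ 56.5 mL/min
CrCl ≈ 56 mL/min.
wexonavir: 45–89 mL/min → 75% of 800 mg = 600 mg.
wexofloxacin: < 65 mL/min → 20% of 250 mg = 50 mg.
Total = 600 + 50 = 650 mg.

650 mg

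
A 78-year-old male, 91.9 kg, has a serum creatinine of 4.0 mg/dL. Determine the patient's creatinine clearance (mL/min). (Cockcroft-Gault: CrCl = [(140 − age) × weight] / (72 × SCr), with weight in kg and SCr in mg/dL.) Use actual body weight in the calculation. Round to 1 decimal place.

19.8 mL/min

CrCl = (140 − 78) × 91.9 / (72 × 4) = 5697.8 / 288.00 ≈ 19.8 mL/min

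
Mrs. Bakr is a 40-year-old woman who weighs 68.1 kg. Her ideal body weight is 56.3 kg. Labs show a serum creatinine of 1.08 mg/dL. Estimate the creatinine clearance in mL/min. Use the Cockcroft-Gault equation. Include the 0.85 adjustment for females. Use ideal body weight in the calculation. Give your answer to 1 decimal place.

CrCl = (140 − 40) × 56.3 / (72 × 1.08) × 0.85 = 5630.0 / 77.76 × 0.85 ≈ 61.5 mL/min

61.5 mL/min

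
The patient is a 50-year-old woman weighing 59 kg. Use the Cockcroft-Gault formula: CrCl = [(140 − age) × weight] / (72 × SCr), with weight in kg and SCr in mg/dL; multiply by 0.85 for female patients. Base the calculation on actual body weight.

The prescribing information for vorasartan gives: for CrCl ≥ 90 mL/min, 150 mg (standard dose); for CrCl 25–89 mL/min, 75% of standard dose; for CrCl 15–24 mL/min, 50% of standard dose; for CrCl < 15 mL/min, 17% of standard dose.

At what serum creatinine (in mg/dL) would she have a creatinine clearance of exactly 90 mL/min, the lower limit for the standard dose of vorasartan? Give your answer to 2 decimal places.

0.70 mg/dL

Standard dose requires CrCl ≥ 90 mL/min.
Set (140 − 50) × 59 × 0.85 / (72 × SCr) = 90
SCr = (140 − 50) × 59 × 0.85 / (72 × 90) = 0.697 mg/dL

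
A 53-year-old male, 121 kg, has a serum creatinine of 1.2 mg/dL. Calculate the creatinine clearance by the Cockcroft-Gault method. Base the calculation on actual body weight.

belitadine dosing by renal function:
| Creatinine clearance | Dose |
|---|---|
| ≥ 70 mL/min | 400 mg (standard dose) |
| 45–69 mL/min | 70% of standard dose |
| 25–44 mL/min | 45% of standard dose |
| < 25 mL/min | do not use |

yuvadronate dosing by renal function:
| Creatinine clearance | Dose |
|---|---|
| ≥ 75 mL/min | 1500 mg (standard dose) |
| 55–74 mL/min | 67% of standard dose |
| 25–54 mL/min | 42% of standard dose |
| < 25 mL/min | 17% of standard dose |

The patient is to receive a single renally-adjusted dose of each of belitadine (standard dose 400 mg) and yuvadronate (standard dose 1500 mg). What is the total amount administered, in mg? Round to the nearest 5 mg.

CrCl = (140 − 53) × 121 / (72 × 1.2) = 10527.0 / 86.40 ≈ 121.8 mL/min
CrCl ≈ 122 mL/min.
belitadine: ≥ 70 mL/min → 100% of 400 mg = 400 mg.
yuvadronate: ≥ 75 mL/min → 100% of 1500 mg = 1500 mg.
Total = 400 + 1500 = 1900 mg.

1900 mg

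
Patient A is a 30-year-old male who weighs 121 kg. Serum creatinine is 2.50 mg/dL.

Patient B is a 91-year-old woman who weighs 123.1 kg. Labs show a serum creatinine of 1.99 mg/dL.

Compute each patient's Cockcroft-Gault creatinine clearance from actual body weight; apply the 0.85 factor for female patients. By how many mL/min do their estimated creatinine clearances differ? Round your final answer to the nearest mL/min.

Patient A: CrCl = (140 − 30) × 121 / (72 × 2.5) = 13310.0 / 180.00 ≈ 73.9 mL/min
Patient B: CrCl = (140 − 91) × 123.1 / (72 × 1.99) × 0.85 = 6031.9 / 143.28 × 0.85 ≈ 35.8 mL/min
|73.9 − 35.8| = 38.1 mL/min

38 mL/min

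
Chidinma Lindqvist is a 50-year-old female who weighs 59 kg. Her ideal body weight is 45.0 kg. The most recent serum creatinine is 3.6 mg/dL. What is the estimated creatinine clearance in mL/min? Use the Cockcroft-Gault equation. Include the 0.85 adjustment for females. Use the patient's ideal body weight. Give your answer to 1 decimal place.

13.3 mL/min

CrCl = (140 − 50) × 45 / (72 × 3.6) × 0.85 = 4050.0 / 259.20 × 0.85 ≈ 13.3 mL/min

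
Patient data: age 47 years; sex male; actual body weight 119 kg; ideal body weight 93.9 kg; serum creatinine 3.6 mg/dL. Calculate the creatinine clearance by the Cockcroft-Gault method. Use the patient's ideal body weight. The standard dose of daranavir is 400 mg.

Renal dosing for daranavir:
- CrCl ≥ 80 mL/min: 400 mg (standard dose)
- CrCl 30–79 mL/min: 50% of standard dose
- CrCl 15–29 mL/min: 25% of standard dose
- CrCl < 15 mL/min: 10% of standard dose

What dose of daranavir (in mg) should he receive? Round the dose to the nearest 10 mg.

CrCl = (140 − 47) × 93.9 / (72 × 3.6) = 8732.7 / 259.20 ≈ 33.7 mL/min
CrCl ≈ 34 mL/min → bracket 30–79 mL/min.
50% of 400 mg = 200 mg

200 mg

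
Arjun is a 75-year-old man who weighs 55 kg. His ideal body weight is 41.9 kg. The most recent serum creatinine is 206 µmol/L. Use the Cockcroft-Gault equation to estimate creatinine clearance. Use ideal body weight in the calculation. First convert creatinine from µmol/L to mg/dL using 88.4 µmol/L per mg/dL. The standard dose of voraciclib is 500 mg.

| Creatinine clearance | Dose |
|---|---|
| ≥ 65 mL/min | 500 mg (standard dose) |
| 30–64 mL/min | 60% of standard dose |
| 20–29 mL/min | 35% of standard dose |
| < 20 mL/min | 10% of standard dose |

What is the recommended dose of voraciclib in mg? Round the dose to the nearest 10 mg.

SCr = 206 / 88.4 = 2.33 mg/dL
CrCl = (140 − 75) × 41.9 / (72 × 2.33) = 2723.5 / 167.76 ≈ 16.2 mL/min
CrCl ≈ 16 mL/min → bracket < 20 mL/min.
10% of 500 mg = 50 mg

50 mg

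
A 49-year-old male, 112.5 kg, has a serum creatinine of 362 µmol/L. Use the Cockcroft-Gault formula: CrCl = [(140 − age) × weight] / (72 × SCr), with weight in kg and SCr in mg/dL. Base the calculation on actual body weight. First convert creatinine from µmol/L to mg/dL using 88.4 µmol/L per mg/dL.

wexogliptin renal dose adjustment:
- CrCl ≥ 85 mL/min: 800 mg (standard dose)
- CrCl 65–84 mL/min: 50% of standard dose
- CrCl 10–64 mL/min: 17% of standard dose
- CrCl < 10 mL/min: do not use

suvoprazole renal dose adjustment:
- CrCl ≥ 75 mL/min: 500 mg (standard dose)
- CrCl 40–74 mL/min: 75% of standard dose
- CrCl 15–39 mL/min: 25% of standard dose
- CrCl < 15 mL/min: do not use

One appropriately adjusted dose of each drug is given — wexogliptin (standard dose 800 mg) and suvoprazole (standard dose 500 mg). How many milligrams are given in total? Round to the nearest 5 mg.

SCr = 362 / 88.4 = 4.095 mg/dL
CrCl = (140 − 49) × 112.5 / (72 × 4.095) = 10237.5 / 294.84 ≈ 34.7 mL/min
CrCl ≈ 35 mL/min.
wexogliptin: 10–64 mL/min → 17% of 800 mg = 136 mg.
suvoprazole: 15–39 mL/min → 25% of 500 mg = 125 mg.
Total = 136 + 125 = 261 mg.

260 mg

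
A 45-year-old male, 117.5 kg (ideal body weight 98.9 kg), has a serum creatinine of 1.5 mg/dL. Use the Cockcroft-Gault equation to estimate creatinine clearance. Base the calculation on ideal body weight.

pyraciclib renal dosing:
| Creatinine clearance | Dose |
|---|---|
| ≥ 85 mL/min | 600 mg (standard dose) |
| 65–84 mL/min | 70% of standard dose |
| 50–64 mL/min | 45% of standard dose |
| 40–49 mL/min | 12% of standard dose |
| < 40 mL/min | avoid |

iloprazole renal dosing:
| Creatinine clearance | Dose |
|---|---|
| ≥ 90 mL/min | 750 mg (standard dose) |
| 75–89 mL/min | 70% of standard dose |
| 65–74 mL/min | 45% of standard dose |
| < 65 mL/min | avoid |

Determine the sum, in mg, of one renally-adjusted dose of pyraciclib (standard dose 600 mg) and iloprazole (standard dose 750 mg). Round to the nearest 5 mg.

1125 mg

CrCl = (140 − 45) × 98.9 / (72 × 1.5) = 9395.5 / 108.00 ≈ 87.0 mL/min
CrCl ≈ 87 mL/min.
pyraciclib: ≥ 85 mL/min → 100% of 600 mg = 600 mg.
iloprazole: 75–89 mL/min → 70% of 750 mg = 525 mg.
Total = 600 + 525 = 1125 mg.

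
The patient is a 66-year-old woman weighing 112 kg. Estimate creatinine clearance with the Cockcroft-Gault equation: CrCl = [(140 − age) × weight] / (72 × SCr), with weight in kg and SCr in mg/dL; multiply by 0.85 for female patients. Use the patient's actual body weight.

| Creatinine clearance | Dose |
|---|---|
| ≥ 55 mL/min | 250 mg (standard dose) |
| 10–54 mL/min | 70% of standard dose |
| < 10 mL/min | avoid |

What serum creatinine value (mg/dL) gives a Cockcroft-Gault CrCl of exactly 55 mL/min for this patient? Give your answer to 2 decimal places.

1.78 mg/dL

Standard dose requires CrCl ≥ 55 mL/min.
Set (140 − 66) × 112 × 0.85 / (72 × SCr) = 55
SCr = (140 − 66) × 112 × 0.85 / (72 × 55) = 1.779 mg/dL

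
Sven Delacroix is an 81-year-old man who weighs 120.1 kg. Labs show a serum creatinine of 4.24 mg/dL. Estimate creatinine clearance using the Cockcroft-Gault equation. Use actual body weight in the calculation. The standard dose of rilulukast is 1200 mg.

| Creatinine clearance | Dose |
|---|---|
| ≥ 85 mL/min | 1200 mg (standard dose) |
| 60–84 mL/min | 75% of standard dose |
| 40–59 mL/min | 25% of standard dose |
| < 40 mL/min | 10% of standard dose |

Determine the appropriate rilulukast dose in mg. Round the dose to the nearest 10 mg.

120 mg

CrCl = (140 − 81) × 120.1 / (72 × 4.24) = 7085.9 / 305.28 ≈ 23.2 mL/min
CrCl ≈ 23 mL/min → bracket < 40 mL/min.
10% of 1200 mg = 120 mg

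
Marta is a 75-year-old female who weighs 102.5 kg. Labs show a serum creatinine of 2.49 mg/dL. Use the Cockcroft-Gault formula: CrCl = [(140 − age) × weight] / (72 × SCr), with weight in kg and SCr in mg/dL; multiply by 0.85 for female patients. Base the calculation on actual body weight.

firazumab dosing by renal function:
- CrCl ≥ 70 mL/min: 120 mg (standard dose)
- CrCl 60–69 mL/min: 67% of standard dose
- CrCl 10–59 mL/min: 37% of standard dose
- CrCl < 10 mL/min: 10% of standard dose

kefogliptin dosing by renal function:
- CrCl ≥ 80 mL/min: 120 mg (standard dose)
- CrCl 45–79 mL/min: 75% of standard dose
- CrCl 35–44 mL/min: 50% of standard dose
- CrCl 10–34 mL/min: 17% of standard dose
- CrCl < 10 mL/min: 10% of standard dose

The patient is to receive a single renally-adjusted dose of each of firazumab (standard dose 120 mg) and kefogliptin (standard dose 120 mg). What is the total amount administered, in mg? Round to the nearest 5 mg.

CrCl = (140 − 75) × 102.5 / (72 × 2.49) × 0.85 = 6662.5 / 179.28 × 0.85 ≈ 31.6 mL/min
CrCl ≈ 32 mL/min.
firazumab: 10–59 mL/min → 37% of 120 mg = 44.4 mg.
kefogliptin: 10–34 mL/min → 17% of 120 mg = 20.4 mg.
Total = 44.4 + 20.4 = 64.8 mg.

65 mg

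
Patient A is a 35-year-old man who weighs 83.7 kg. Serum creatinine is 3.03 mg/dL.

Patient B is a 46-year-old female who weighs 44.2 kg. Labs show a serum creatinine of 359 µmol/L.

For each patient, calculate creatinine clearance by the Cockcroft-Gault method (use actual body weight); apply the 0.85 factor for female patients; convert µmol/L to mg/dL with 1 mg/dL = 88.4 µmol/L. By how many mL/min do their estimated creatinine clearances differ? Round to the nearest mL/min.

28 mL/min

Patient A: CrCl = (140 − 35) × 83.7 / (72 × 3.03) = 8788.5 / 218.16 ≈ 40.3 mL/min
Patient B: SCr = 359 / 88.4 = 4.061 mg/dL
Patient B: CrCl = (140 − 46) × 44.2 / (72 × 4.061) × 0.85 = 4154.8 / 292.39 × 0.85 ≈ 12.1 mL/min
|40.3 − 12.1| = 28.2 mL/min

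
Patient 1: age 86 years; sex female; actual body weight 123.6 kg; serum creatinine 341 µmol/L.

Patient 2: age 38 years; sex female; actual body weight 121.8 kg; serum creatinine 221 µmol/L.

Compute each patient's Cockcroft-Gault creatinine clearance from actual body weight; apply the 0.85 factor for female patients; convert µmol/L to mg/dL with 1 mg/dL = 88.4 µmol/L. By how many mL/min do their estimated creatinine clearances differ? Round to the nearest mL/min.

Patient 1: SCr = 341 / 88.4 = 3.857 mg/dL
Patient 1: CrCl = (140 − 86) × 123.6 / (72 × 3.857) × 0.85 = 6674.4 / 277.70 × 0.85 ≈ 20.4 mL/min
Patient 2: SCr = 221 / 88.4 = 2.5 mg/dL
Patient 2: CrCl = (140 − 38) × 121.8 / (72 × 2.5) × 0.85 = 12423.6 / 180.00 × 0.85 ≈ 58.7 mL/min
|20.4 − 58.7| = 38.3 mL/min

38 mL/min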